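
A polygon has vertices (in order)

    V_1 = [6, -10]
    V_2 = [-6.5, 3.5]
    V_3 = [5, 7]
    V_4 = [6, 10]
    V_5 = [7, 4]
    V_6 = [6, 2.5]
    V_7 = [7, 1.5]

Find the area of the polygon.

119.5

Apply the shoelace formula: 2A = Σ (x_i·y_{i+1} − x_{i+1}·y_i), indices taken mod 7.
Σ = (-44) + (-63) + (8) + (-46) + (-6.5) + (-8.5) + (-79) = -239
Area = |Σ|/2 = 119.5.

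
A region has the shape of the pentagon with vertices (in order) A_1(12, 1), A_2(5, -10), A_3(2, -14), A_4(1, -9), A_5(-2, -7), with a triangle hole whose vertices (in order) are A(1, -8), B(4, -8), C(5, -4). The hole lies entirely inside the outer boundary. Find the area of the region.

55

Outer boundary:
A_1→A_2: (12)(-10) − (5)(1) = -125
A_2→A_3: (5)(-14) − (2)(-10) = -50
A_3→A_4: (2)(-9) − (1)(-14) = -4
A_4→A_5: (1)(-7) − (-2)(-9) = -25
A_5→A_1: (-2)(1) − (12)(-7) = 82
Σ = -122
Area = |Σ|/2 = 61.
Hole:
Apply Gauss's area formula: 2A = Σ (x_i·y_{i+1} − x_{i+1}·y_i), indices taken mod 3.
Σ = (24) + (24) + (-36) = 12
Area = |Σ|/2 = 6.
Net area = 61 − 6 = 55.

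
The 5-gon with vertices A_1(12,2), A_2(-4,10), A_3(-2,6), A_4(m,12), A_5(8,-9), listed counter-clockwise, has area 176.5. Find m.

The doubled signed area Σ (x_i y_{i+1} − x_{i+1} y_i) is linear in m.
With m=0 it equals 128; the coefficient of m is -15 (from the two edges through A_4).
So -15·m + 128 = 2·176.5 = 353 ⇒ m = -15.

-15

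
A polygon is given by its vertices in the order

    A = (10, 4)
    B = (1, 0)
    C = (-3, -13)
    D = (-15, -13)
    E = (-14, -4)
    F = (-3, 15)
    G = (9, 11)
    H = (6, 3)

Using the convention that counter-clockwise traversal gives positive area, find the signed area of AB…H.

-365

Apply the shoelace (surveyor's) formula: 2A = Σ (x_i·y_{i+1} − x_{i+1}·y_i), indices taken mod 8.
Σ = (-4) + (-13) + (-156) + (-122) + (-222) + (-168) + (-39) + (-6) = -730
Signed area = Σ/2 = -365 (negative ⇒ clockwise traversal).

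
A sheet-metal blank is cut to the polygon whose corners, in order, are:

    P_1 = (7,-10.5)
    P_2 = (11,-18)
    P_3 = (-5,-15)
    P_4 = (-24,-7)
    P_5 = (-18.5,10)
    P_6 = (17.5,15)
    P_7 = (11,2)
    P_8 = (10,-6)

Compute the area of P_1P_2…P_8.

Apply the surveyor's formula: 2A = Σ (x_i·y_{i+1} − x_{i+1}·y_i), indices taken mod 8.
P_1→P_2: (7)(-18) − (11)(-10.5) = -10.5
P_2→P_3: (11)(-15) − (-5)(-18) = -255
P_3→P_4: (-5)(-7) − (-24)(-15) = -325
P_4→P_5: (-24)(10) − (-18.5)(-7) = -369.5
P_5→P_6: (-18.5)(15) − (17.5)(10) = -452.5
P_6→P_7: (17.5)(2) − (11)(15) = -130
P_7→P_8: (11)(-6) − (10)(2) = -86
P_8→P_1: (10)(-10.5) − (7)(-6) = -63
Σ = -1691.5
Area = |Σ|/2 = 845.75.

845.75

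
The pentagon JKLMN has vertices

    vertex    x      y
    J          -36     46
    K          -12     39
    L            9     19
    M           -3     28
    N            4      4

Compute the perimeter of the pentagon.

152

|JK| = √((24)² + (-7)²) = √625 = 25
|KL| = √((21)² + (-20)²) = √841 = 29
|LM| = √((-12)² + (9)²) = √225 = 15
|MN| = √((7)² + (-24)²) = √625 = 25
|NJ| = √((-40)² + (42)²) = √3364 = 58
Perimeter = 25 + 29 + 15 + 25 + 58 = 152.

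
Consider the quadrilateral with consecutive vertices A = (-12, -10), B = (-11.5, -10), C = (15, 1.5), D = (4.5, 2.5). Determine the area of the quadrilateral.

Apply the shoelace formula: 2A = Σ (x_i·y_{i+1} − x_{i+1}·y_i), indices taken mod 4.
A→B: (-12)(-10) − (-11.5)(-10) = 5
B→C: (-11.5)(1.5) − (15)(-10) = 132.75
C→D: (15)(2.5) − (4.5)(1.5) = 30.75
D→A: (4.5)(-10) − (-12)(2.5) = -15
Σ = 153.5
Area = |Σ|/2 = 76.75.

76.75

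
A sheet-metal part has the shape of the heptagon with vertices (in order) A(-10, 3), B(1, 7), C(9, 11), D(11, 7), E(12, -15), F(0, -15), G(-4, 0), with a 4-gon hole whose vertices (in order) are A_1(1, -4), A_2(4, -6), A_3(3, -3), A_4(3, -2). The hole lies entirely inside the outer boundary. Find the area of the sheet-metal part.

337.5

Outer boundary:
Σ = (-73) + (-52) + (-58) + (-249) + (-180) + (-60) + (-12) = -684
Area = |Σ|/2 = 342.
Hole:
Apply the shoelace formula: 2A = Σ (x_i·y_{i+1} − x_{i+1}·y_i), indices taken mod 4.
Cross-terms: 10, 6, 3, -10  ⇒  Σ = 9
Area = |Σ|/2 = 4.5.
Net area = 342 − 4.5 = 337.5.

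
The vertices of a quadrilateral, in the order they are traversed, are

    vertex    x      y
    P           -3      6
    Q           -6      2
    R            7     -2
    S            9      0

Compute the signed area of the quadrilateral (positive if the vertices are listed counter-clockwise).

50

P→Q: (-3)(2) − (-6)(6) = 30
Q→R: (-6)(-2) − (7)(2) = -2
R→S: (7)(0) − (9)(-2) = 18
S→P: (9)(6) − (-3)(0) = 54
Σ = 100
Signed area = Σ/2 = 50 (positive ⇒ counter-clockwise traversal).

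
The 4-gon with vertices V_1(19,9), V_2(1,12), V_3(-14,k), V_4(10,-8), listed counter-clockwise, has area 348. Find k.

5

Write out the shoelace sum; only the two edges meeting at V_3 involve k:
2·Area = [(1·k − (-14)·12) + ((-14)·(-8) − 10·k)] + 461
       = -9·k + 741 = 696
⇒ k = 5.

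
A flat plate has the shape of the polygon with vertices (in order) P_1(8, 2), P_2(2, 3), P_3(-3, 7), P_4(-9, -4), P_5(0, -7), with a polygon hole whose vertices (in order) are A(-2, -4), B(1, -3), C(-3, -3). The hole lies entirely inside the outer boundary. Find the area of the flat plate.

Outer boundary:
Apply Gauss's area formula: 2A = Σ (x_i·y_{i+1} − x_{i+1}·y_i), indices taken mod 5.
Cross-terms: 20, 23, 75, 63, 56  ⇒  Σ = 237
Area = |Σ|/2 = 118.5.
Hole:
Cross-terms: 10, -12, 6  ⇒  Σ = 4
Area = |Σ|/2 = 2.
Net area = 118.5 − 2 = 116.5.

116.5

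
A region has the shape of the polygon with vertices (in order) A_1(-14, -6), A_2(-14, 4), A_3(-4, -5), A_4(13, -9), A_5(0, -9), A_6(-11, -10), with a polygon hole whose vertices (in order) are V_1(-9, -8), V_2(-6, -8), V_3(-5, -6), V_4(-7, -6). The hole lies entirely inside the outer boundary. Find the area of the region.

Outer boundary:
Apply the surveyor's formula: 2A = Σ (x_i·y_{i+1} − x_{i+1}·y_i), indices taken mod 6.
Cross-terms: -140, 86, 101, -117, -99, -74  ⇒  Σ = -243
Area = |Σ|/2 = 121.5.
Hole:
V_1→V_2: (-9)(-8) − (-6)(-8) = 24
V_2→V_3: (-6)(-6) − (-5)(-8) = -4
V_3→V_4: (-5)(-6) − (-7)(-6) = -12
V_4→V_1: (-7)(-8) − (-9)(-6) = 2
Σ = 10
Area = |Σ|/2 = 5.
Net area = 121.5 − 5 = 116.5.

116.5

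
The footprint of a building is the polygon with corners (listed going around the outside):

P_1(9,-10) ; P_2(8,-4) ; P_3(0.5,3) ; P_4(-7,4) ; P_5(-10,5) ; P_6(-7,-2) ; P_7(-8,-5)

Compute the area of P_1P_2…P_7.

Apply Gauss's area formula: 2A = Σ (x_i·y_{i+1} − x_{i+1}·y_i), indices taken mod 7.
P_1→P_2: (9)(-4) − (8)(-10) = 44
P_2→P_3: (8)(3) − (0.5)(-4) = 26
P_3→P_4: (0.5)(4) − (-7)(3) = 23
P_4→P_5: (-7)(5) − (-10)(4) = 5
P_5→P_6: (-10)(-2) − (-7)(5) = 55
P_6→P_7: (-7)(-5) − (-8)(-2) = 19
P_7→P_1: (-8)(-10) − (9)(-5) = 125
Σ = 297
Area = |Σ|/2 = 148.5.

148.5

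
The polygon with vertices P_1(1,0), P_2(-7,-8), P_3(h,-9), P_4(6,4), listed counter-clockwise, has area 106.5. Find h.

Write out the shoelace sum; only the two edges meeting at P_3 involve h:
2·Area = [((-7)·(-9) − h·(-8)) + (h·4 − 6·(-9))] + -12
       = 12·h + 105 = 213
⇒ h = 9.

9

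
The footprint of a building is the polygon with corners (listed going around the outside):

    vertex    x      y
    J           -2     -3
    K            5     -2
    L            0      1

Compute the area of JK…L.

Apply Gauss's area formula: 2A = Σ (x_i·y_{i+1} − x_{i+1}·y_i), indices taken mod 3.
J→K: (-2)(-2) − (5)(-3) = 19
K→L: (5)(1) − (0)(-2) = 5
L→J: (0)(-3) − (-2)(1) = 2
Σ = 26
Area = |Σ|/2 = 13.

13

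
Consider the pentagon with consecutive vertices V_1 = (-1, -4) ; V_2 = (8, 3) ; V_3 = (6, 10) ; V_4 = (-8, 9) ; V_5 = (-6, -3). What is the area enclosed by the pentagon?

Apply Gauss's area formula: 2A = Σ (x_i·y_{i+1} − x_{i+1}·y_i), indices taken mod 5.
Σ = (29) + (62) + (134) + (78) + (21) = 324
Area = |Σ|/2 = 162.

162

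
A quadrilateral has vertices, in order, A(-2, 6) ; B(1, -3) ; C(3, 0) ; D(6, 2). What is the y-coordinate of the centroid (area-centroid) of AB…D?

61/33

Apply the surveyor's formula. First the cross-terms c_i = x_i·y_{i+1} − x_{i+1}·y_i:
  0, 9, 6, 40  ⇒  2A = 55, A = 27.5.
Then Σ (y_i + y_{i+1})·c_i = 305, so ȳ = 305 / (6·27.5) = 61/33.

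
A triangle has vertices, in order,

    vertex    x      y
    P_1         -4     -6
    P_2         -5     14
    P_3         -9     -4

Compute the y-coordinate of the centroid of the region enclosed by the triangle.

Apply the shoelace (surveyor's) formula. First the cross-terms c_i = x_i·y_{i+1} − x_{i+1}·y_i:
  -86, 146, 38  ⇒  2A = 98, A = 49.
Then Σ (y_i + y_{i+1})·c_i = 392, so ȳ = 392 / (6·49) = 4/3.

4/3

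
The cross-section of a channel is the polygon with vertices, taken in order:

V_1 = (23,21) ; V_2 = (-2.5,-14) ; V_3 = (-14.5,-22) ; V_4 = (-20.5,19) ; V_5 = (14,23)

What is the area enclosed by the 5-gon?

Apply the surveyor's formula: 2A = Σ (x_i·y_{i+1} − x_{i+1}·y_i), indices taken mod 5.
Cross-terms: -269.5, -148, -726.5, -737.5, -235  ⇒  Σ = -2116.5
Area = |Σ|/2 = 1058.25.

1058.25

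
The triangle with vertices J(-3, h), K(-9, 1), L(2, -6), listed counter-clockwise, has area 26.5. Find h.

Write out the shoelace sum; only the two edges meeting at J involve h:
2·Area = [(2·h − (-3)·(-6)) + ((-3)·1 − (-9)·h)] + 52
       = 11·h + 31 = 53
⇒ h = 2.

2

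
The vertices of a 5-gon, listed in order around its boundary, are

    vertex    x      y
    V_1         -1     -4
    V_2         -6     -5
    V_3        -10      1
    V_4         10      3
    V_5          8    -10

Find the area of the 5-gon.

V_1→V_2: (-1)(-5) − (-6)(-4) = -19
V_2→V_3: (-6)(1) − (-10)(-5) = -56
V_3→V_4: (-10)(3) − (10)(1) = -40
V_4→V_5: (10)(-10) − (8)(3) = -124
V_5→V_1: (8)(-4) − (-1)(-10) = -42
Σ = -281
Area = |Σ|/2 = 140.5.

140.5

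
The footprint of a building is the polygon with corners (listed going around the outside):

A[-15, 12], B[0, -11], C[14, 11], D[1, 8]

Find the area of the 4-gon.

276

Σ = (165) + (154) + (101) + (132) = 552
Area = |Σ|/2 = 276.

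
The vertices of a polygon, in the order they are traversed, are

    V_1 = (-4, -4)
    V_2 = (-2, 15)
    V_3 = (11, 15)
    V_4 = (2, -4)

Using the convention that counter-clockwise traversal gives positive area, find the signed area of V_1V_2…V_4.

-180.5

Apply Gauss's area formula: 2A = Σ (x_i·y_{i+1} − x_{i+1}·y_i), indices taken mod 4.
V_1→V_2: (-4)(15) − (-2)(-4) = -68
V_2→V_3: (-2)(15) − (11)(15) = -195
V_3→V_4: (11)(-4) − (2)(15) = -74
V_4→V_1: (2)(-4) − (-4)(-4) = -24
Σ = -361
Signed area = Σ/2 = -180.5 (negative ⇒ clockwise traversal).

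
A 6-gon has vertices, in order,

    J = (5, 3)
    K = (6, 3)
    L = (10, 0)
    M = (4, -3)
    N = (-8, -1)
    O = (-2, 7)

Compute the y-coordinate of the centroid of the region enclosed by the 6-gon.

Apply the surveyor's formula. First the cross-terms c_i = x_i·y_{i+1} − x_{i+1}·y_i:
  -3, -30, -30, -28, -58, -41  ⇒  2A = -190, A = -95.
Then Σ (y_i + y_{i+1})·c_i = -664, so ȳ = -664 / (6·(-95)) = 332/285.

332/285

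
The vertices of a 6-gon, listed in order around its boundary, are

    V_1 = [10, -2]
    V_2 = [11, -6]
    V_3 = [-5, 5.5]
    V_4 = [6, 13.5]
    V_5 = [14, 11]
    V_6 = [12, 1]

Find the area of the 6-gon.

191.5

Cross-terms: -38, 30.5, -100.5, -123, -118, -34  ⇒  Σ = -383
Area = |Σ|/2 = 191.5.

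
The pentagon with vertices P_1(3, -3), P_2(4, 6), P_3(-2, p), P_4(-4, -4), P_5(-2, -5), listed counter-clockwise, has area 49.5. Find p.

Write out the shoelace sum; only the two edges meeting at P_3 involve p:
2·Area = [(4·p − (-2)·6) + ((-2)·(-4) − (-4)·p)] + 63
       = 8·p + 83 = 99
⇒ p = 2.

2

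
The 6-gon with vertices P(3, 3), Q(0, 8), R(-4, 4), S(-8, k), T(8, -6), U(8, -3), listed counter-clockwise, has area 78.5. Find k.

3

Write out the shoelace sum; only the two edges meeting at S involve k:
2·Area = [((-4)·k − (-8)·4) + ((-8)·(-6) − 8·k)] + 113
       = -12·k + 193 = 157
⇒ k = 3.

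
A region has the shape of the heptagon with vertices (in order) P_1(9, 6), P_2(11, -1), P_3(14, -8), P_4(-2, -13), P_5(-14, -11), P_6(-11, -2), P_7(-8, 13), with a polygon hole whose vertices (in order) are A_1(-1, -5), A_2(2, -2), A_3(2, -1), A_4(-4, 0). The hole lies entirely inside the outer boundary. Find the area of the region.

Outer boundary:
Apply Gauss's area formula: 2A = Σ (x_i·y_{i+1} − x_{i+1}·y_i), indices taken mod 7.
Cross-terms: -75, -74, -198, -160, -93, -159, -165  ⇒  Σ = -924
Area = |Σ|/2 = 462.
Hole:
Apply Gauss's area formula: 2A = Σ (x_i·y_{i+1} − x_{i+1}·y_i), indices taken mod 4.
Σ = (12) + (2) + (-4) + (20) = 30
Area = |Σ|/2 = 15.
Net area = 462 − 15 = 447.

447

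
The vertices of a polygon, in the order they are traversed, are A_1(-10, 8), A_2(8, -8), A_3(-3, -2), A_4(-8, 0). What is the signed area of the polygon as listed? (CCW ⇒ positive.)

-52

Apply the surveyor's formula: 2A = Σ (x_i·y_{i+1} − x_{i+1}·y_i), indices taken mod 4.
Σ = (16) + (-40) + (-16) + (-64) = -104
Signed area = Σ/2 = -52 (negative ⇒ clockwise traversal).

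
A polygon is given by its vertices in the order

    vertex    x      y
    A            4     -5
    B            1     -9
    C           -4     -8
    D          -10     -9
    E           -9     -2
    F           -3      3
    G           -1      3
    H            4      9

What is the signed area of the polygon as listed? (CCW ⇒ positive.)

Apply the shoelace formula: 2A = Σ (x_i·y_{i+1} − x_{i+1}·y_i), indices taken mod 8.
Cross-terms: -31, -44, -44, -61, -33, -6, -21, -56  ⇒  Σ = -296
Signed area = Σ/2 = -148 (negative ⇒ clockwise traversal).

-148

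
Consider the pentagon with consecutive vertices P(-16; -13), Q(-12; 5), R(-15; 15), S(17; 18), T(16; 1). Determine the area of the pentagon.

Apply Gauss's area formula: 2A = Σ (x_i·y_{i+1} − x_{i+1}·y_i), indices taken mod 5.
Cross-terms: -236, -105, -525, -271, -192  ⇒  Σ = -1329
Area = |Σ|/2 = 664.5.

664.5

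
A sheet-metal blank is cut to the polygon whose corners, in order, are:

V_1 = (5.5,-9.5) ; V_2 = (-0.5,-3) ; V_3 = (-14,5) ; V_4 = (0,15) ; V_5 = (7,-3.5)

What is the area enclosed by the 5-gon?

214

Apply the shoelace formula: 2A = Σ (x_i·y_{i+1} − x_{i+1}·y_i), indices taken mod 5.
Cross-terms: -21.25, -44.5, -210, -105, -47.25  ⇒  Σ = -428
Area = |Σ|/2 = 214.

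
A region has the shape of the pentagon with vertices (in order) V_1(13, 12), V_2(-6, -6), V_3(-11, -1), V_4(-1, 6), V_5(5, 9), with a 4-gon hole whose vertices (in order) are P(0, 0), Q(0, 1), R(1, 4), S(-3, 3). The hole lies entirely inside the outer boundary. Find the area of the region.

107.5

Outer boundary:
V_1→V_2: (13)(-6) − (-6)(12) = -6
V_2→V_3: (-6)(-1) − (-11)(-6) = -60
V_3→V_4: (-11)(6) − (-1)(-1) = -67
V_4→V_5: (-1)(9) − (5)(6) = -39
V_5→V_1: (5)(12) − (13)(9) = -57
Σ = -229
Area = |Σ|/2 = 114.5.
Hole:
Σ = (0) + (-1) + (15) + (0) = 14
Area = |Σ|/2 = 7.
Net area = 114.5 − 7 = 107.5.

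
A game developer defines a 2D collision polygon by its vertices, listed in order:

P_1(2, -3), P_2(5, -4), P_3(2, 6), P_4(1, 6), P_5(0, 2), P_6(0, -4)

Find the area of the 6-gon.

30.5

Apply the surveyor's formula: 2A = Σ (x_i·y_{i+1} − x_{i+1}·y_i), indices taken mod 6.
P_1→P_2: (2)(-4) − (5)(-3) = 7
P_2→P_3: (5)(6) − (2)(-4) = 38
P_3→P_4: (2)(6) − (1)(6) = 6
P_4→P_5: (1)(2) − (0)(6) = 2
P_5→P_6: (0)(-4) − (0)(2) = 0
P_6→P_1: (0)(-3) − (2)(-4) = 8
Σ = 61
Area = |Σ|/2 = 30.5.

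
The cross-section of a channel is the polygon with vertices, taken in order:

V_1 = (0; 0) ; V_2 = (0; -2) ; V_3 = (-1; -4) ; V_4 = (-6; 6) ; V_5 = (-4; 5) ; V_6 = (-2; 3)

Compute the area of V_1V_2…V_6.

20

V_1→V_2: (0)(-2) − (0)(0) = 0
V_2→V_3: (0)(-4) − (-1)(-2) = -2
V_3→V_4: (-1)(6) − (-6)(-4) = -30
V_4→V_5: (-6)(5) − (-4)(6) = -6
V_5→V_6: (-4)(3) − (-2)(5) = -2
V_6→V_1: (-2)(0) − (0)(3) = 0
Σ = -40
Area = |Σ|/2 = 20.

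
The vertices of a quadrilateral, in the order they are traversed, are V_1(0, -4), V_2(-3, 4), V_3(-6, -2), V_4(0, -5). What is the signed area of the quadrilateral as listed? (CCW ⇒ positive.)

24

Apply the shoelace (surveyor's) formula: 2A = Σ (x_i·y_{i+1} − x_{i+1}·y_i), indices taken mod 4.
Cross-terms: -12, 30, 30, 0  ⇒  Σ = 48
Signed area = Σ/2 = 24 (positive ⇒ counter-clockwise traversal).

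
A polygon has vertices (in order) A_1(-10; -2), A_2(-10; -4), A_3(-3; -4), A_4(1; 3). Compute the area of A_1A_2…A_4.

Σ = (20) + (28) + (-5) + (28) = 71
Area = |Σ|/2 = 35.5.

35.5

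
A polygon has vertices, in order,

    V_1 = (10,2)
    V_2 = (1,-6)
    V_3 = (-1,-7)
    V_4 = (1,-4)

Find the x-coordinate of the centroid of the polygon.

10/3

Apply the surveyor's formula. First the cross-terms c_i = x_i·y_{i+1} − x_{i+1}·y_i:
  -62, -13, 11, 42  ⇒  2A = -22, A = -11.
Then Σ (x_i + x_{i+1})·c_i = -220, so x̄ = -220 / (6·(-11)) = 10/3.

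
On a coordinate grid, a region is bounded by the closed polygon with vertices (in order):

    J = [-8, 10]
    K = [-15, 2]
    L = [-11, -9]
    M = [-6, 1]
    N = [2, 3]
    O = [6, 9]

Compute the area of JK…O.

169

Σ = (134) + (157) + (-65) + (-20) + (0) + (132) = 338
Area = |Σ|/2 = 169.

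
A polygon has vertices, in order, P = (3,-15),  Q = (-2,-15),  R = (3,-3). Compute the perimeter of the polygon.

30

|PQ| = √((-5)² + (0)²) = √25 = 5
|QR| = √((5)² + (12)²) = √169 = 13
|RP| = √((0)² + (-12)²) = √144 = 12
Perimeter = 5 + 13 + 12 = 30.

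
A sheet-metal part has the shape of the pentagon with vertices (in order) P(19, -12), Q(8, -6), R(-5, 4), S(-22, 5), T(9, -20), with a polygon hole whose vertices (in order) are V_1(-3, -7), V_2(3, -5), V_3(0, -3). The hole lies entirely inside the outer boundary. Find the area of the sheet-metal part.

348

Outer boundary:
P→Q: (19)(-6) − (8)(-12) = -18
Q→R: (8)(4) − (-5)(-6) = 2
R→S: (-5)(5) − (-22)(4) = 63
S→T: (-22)(-20) − (9)(5) = 395
T→P: (9)(-12) − (19)(-20) = 272
Σ = 714
Area = |Σ|/2 = 357.
Hole:
Apply the surveyor's formula: 2A = Σ (x_i·y_{i+1} − x_{i+1}·y_i), indices taken mod 3.
V_1→V_2: (-3)(-5) − (3)(-7) = 36
V_2→V_3: (3)(-3) − (0)(-5) = -9
V_3→V_1: (0)(-7) − (-3)(-3) = -9
Σ = 18
Area = |Σ|/2 = 9.
Net area = 357 − 9 = 348.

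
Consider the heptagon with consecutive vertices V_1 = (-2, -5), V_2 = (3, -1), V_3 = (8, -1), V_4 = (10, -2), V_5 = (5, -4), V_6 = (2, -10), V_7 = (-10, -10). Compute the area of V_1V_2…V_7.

Apply Gauss's area formula: 2A = Σ (x_i·y_{i+1} − x_{i+1}·y_i), indices taken mod 7.
V_1→V_2: (-2)(-1) − (3)(-5) = 17
V_2→V_3: (3)(-1) − (8)(-1) = 5
V_3→V_4: (8)(-2) − (10)(-1) = -6
V_4→V_5: (10)(-4) − (5)(-2) = -30
V_5→V_6: (5)(-10) − (2)(-4) = -42
V_6→V_7: (2)(-10) − (-10)(-10) = -120
V_7→V_1: (-10)(-5) − (-2)(-10) = 30
Σ = -146
Area = |Σ|/2 = 73.

73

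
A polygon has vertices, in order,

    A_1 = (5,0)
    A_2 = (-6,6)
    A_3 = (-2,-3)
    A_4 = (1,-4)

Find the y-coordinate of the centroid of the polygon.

113/273

Apply the surveyor's formula. First the cross-terms c_i = x_i·y_{i+1} − x_{i+1}·y_i:
  30, 30, 11, 20  ⇒  2A = 91, A = 45.5.
Then Σ (y_i + y_{i+1})·c_i = 113, so ȳ = 113 / (6·45.5) = 113/273.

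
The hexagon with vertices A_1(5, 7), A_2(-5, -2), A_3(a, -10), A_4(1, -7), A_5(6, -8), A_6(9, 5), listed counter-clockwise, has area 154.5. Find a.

-10

Write out the shoelace sum; only the two edges meeting at A_3 involve a:
2·Area = [((-5)·(-10) − a·(-2)) + (a·(-7) − 1·(-10))] + 199
       = -5·a + 259 = 309
⇒ a = -10.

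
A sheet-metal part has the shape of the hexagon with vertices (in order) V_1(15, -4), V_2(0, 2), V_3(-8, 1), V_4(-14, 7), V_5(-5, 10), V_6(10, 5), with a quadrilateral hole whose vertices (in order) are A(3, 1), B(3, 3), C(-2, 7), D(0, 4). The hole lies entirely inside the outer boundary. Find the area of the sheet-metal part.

Outer boundary:
Cross-terms: 30, 16, -42, -105, -125, -115  ⇒  Σ = -341
Area = |Σ|/2 = 170.5.
Hole:
Σ = (6) + (27) + (-8) + (-12) = 13
Area = |Σ|/2 = 6.5.
Net area = 170.5 − 6.5 = 164.

164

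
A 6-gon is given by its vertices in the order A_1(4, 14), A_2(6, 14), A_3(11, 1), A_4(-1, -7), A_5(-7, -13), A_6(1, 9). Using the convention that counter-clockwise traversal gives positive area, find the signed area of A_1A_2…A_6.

-180

Apply the surveyor's formula: 2A = Σ (x_i·y_{i+1} − x_{i+1}·y_i), indices taken mod 6.
Σ = (-28) + (-148) + (-76) + (-36) + (-50) + (-22) = -360
Signed area = Σ/2 = -180 (negative ⇒ clockwise traversal).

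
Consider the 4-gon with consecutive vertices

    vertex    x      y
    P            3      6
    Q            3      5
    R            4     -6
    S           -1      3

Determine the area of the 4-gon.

Apply the surveyor's formula: 2A = Σ (x_i·y_{i+1} − x_{i+1}·y_i), indices taken mod 4.
P→Q: (3)(5) − (3)(6) = -3
Q→R: (3)(-6) − (4)(5) = -38
R→S: (4)(3) − (-1)(-6) = 6
S→P: (-1)(6) − (3)(3) = -15
Σ = -50
Area = |Σ|/2 = 25.

25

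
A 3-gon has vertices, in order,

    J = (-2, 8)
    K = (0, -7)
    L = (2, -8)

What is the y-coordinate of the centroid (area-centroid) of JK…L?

-7/3

Apply the shoelace (surveyor's) formula. First the cross-terms c_i = x_i·y_{i+1} − x_{i+1}·y_i:
  14, 14, 0  ⇒  2A = 28, A = 14.
Then Σ (y_i + y_{i+1})·c_i = -196, so ȳ = -196 / (6·14) = -7/3.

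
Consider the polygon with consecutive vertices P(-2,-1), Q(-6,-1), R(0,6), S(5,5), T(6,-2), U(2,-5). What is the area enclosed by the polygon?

Σ = (-4) + (-36) + (-30) + (-40) + (-26) + (-12) = -148
Area = |Σ|/2 = 74.

74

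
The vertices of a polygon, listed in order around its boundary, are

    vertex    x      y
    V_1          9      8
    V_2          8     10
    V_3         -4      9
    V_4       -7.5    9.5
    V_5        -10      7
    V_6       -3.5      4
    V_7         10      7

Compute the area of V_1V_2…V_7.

Apply the shoelace (surveyor's) formula: 2A = Σ (x_i·y_{i+1} − x_{i+1}·y_i), indices taken mod 7.
Cross-terms: 26, 112, 29.5, 42.5, -15.5, -64.5, 17  ⇒  Σ = 147
Area = |Σ|/2 = 73.5.

73.5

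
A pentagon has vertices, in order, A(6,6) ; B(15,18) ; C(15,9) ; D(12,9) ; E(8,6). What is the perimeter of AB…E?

|AB| = √((9)² + (12)²) = √225 = 15
|BC| = √((0)² + (-9)²) = √81 = 9
|CD| = √((-3)² + (0)²) = √9 = 3
|DE| = √((-4)² + (-3)²) = √25 = 5
|EA| = √((-2)² + (0)²) = √4 = 2
Perimeter = 15 + 9 + 3 + 5 + 2 = 34.

34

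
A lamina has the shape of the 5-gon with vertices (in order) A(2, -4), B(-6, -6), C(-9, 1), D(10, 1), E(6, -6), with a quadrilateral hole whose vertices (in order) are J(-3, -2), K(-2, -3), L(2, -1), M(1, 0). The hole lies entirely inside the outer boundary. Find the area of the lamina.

90.5

Outer boundary:
Σ = (-36) + (-60) + (-19) + (-66) + (-12) = -193
Area = |Σ|/2 = 96.5.
Hole:
Cross-terms: 5, 8, 1, -2  ⇒  Σ = 12
Area = |Σ|/2 = 6.
Net area = 96.5 − 6 = 90.5.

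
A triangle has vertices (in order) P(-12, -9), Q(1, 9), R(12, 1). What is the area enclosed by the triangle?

P→Q: (-12)(9) − (1)(-9) = -99
Q→R: (1)(1) − (12)(9) = -107
R→P: (12)(-9) − (-12)(1) = -96
Σ = -302
Area = |Σ|/2 = 151.

151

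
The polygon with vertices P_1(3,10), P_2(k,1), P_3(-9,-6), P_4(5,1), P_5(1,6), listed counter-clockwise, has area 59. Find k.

-4

Write out the shoelace sum; only the two edges meeting at P_2 involve k:
2·Area = [(3·1 − k·10) + (k·(-6) − (-9)·1)] + 42
       = -16·k + 54 = 118
⇒ k = -4.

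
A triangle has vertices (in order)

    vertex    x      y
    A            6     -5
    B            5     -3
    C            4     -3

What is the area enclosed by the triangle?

1

Apply Gauss's area formula: 2A = Σ (x_i·y_{i+1} − x_{i+1}·y_i), indices taken mod 3.
A→B: (6)(-3) − (5)(-5) = 7
B→C: (5)(-3) − (4)(-3) = -3
C→A: (4)(-5) − (6)(-3) = -2
Σ = 2
Area = |Σ|/2 = 1.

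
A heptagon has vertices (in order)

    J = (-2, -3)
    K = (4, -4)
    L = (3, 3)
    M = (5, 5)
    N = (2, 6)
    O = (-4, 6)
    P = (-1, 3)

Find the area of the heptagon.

Apply the surveyor's formula: 2A = Σ (x_i·y_{i+1} − x_{i+1}·y_i), indices taken mod 7.
Cross-terms: 20, 24, 0, 20, 36, -6, 9  ⇒  Σ = 103
Area = |Σ|/2 = 51.5.

51.5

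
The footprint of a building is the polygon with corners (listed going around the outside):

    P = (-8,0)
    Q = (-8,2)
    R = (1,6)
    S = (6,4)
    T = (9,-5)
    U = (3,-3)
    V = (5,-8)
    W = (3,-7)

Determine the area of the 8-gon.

126

Apply the surveyor's formula: 2A = Σ (x_i·y_{i+1} − x_{i+1}·y_i), indices taken mod 8.
Σ = (-16) + (-50) + (-32) + (-66) + (-12) + (-9) + (-11) + (-56) = -252
Area = |Σ|/2 = 126.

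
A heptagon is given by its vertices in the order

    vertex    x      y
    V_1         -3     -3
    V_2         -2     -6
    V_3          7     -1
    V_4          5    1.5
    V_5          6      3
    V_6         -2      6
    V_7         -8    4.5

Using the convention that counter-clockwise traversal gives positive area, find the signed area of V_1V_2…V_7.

98

Apply Gauss's area formula: 2A = Σ (x_i·y_{i+1} − x_{i+1}·y_i), indices taken mod 7.
Σ = (12) + (44) + (15.5) + (6) + (42) + (39) + (37.5) = 196
Signed area = Σ/2 = 98 (positive ⇒ counter-clockwise traversal).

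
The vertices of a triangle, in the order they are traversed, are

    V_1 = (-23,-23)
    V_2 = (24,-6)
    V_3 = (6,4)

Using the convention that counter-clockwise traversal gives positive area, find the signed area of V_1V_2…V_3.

388

Σ = (690) + (132) + (-46) = 776
Signed area = Σ/2 = 388 (positive ⇒ counter-clockwise traversal).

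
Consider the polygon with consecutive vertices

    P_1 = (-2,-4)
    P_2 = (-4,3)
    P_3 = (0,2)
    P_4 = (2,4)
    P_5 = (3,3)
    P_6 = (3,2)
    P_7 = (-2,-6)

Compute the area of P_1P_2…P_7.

Σ = (-22) + (-8) + (-4) + (-6) + (-3) + (-14) + (-4) = -61
Area = |Σ|/2 = 30.5.

30.5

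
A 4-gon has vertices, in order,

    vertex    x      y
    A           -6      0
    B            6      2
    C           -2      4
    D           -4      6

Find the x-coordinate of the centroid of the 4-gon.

Apply the shoelace formula. First the cross-terms c_i = x_i·y_{i+1} − x_{i+1}·y_i:
  -12, 28, 4, 36  ⇒  2A = 56, A = 28.
Then Σ (x_i + x_{i+1})·c_i = -272, so x̄ = -272 / (6·28) = -34/21.

-34/21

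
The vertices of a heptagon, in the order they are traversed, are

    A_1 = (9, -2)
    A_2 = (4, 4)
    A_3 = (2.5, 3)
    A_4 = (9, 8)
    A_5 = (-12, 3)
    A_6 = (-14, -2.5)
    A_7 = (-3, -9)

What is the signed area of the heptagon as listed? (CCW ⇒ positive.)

Cross-terms: 44, 2, -7, 123, 72, 118.5, 87  ⇒  Σ = 439.5
Signed area = Σ/2 = 219.75 (positive ⇒ counter-clockwise traversal).

219.75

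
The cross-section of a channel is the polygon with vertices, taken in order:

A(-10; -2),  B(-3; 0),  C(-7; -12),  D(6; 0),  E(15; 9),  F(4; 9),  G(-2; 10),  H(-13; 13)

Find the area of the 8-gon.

Apply the surveyor's formula: 2A = Σ (x_i·y_{i+1} − x_{i+1}·y_i), indices taken mod 8.
A→B: (-10)(0) − (-3)(-2) = -6
B→C: (-3)(-12) − (-7)(0) = 36
C→D: (-7)(0) − (6)(-12) = 72
D→E: (6)(9) − (15)(0) = 54
E→F: (15)(9) − (4)(9) = 99
F→G: (4)(10) − (-2)(9) = 58
G→H: (-2)(13) − (-13)(10) = 104
H→A: (-13)(-2) − (-10)(13) = 156
Σ = 573
Area = |Σ|/2 = 286.5.

286.5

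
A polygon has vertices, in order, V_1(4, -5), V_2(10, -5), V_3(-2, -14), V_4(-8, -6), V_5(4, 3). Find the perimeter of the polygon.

54

|V_1V_2| = √((6)² + (0)²) = √36 = 6
|V_2V_3| = √((-12)² + (-9)²) = √225 = 15
|V_3V_4| = √((-6)² + (8)²) = √100 = 10
|V_4V_5| = √((12)² + (9)²) = √225 = 15
|V_5V_1| = √((0)² + (-8)²) = √64 = 8
Perimeter = 6 + 15 + 10 + 15 + 8 = 54.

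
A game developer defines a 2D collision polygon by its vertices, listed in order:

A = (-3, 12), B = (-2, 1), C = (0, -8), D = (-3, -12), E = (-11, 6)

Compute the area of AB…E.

Cross-terms: 21, 16, -24, -150, -114  ⇒  Σ = -251
Area = |Σ|/2 = 125.5.

125.5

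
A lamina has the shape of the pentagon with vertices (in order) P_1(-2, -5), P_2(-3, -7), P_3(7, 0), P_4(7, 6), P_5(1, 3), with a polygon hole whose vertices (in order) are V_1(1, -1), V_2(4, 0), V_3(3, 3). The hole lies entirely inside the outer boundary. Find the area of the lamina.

Outer boundary:
Σ = (-1) + (49) + (42) + (15) + (1) = 106
Area = |Σ|/2 = 53.
Hole:
Apply the shoelace formula: 2A = Σ (x_i·y_{i+1} − x_{i+1}·y_i), indices taken mod 3.
Σ = (4) + (12) + (-6) = 10
Area = |Σ|/2 = 5.
Net area = 53 − 5 = 48.

48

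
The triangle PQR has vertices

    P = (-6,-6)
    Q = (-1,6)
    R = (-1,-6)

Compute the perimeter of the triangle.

30

|PQ| = √((5)² + (12)²) = √169 = 13
|QR| = √((0)² + (-12)²) = √144 = 12
|RP| = √((-5)² + (0)²) = √25 = 5
Perimeter = 13 + 12 + 5 = 30.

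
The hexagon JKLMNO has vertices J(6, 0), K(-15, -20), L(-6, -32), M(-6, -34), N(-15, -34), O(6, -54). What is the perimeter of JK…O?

|JK| = √((-21)² + (-20)²) = √841 = 29
|KL| = √((9)² + (-12)²) = √225 = 15
|LM| = √((0)² + (-2)²) = √4 = 2
|MN| = √((-9)² + (0)²) = √81 = 9
|NO| = √((21)² + (-20)²) = √841 = 29
|OJ| = √((0)² + (54)²) = √2916 = 54
Perimeter = 29 + 15 + 2 + 9 + 29 + 54 = 138.

138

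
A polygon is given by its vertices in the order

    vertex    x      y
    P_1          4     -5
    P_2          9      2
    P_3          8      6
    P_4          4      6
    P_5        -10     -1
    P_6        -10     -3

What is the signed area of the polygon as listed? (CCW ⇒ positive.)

Σ = (53) + (38) + (24) + (56) + (20) + (62) = 253
Signed area = Σ/2 = 126.5 (positive ⇒ counter-clockwise traversal).

126.5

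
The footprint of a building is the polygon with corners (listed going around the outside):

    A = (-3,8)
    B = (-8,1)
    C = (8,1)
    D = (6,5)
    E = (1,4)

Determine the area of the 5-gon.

Apply the surveyor's formula: 2A = Σ (x_i·y_{i+1} − x_{i+1}·y_i), indices taken mod 5.
Σ = (61) + (-16) + (34) + (19) + (20) = 118
Area = |Σ|/2 = 59.

59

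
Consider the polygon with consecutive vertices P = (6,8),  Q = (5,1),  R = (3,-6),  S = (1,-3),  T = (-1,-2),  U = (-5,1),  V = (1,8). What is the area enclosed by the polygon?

83.5

Apply Gauss's area formula: 2A = Σ (x_i·y_{i+1} − x_{i+1}·y_i), indices taken mod 7.
P→Q: (6)(1) − (5)(8) = -34
Q→R: (5)(-6) − (3)(1) = -33
R→S: (3)(-3) − (1)(-6) = -3
S→T: (1)(-2) − (-1)(-3) = -5
T→U: (-1)(1) − (-5)(-2) = -11
U→V: (-5)(8) − (1)(1) = -41
V→P: (1)(8) − (6)(8) = -40
Σ = -167
Area = |Σ|/2 = 83.5.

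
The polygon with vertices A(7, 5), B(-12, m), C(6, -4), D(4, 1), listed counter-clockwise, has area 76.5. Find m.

10

The doubled signed area Σ (x_i y_{i+1} − x_{i+1} y_i) is linear in m.
With m=0 it equals 143; the coefficient of m is 1 (from the two edges through B).
So 1·m + 143 = 2·76.5 = 153 ⇒ m = 10.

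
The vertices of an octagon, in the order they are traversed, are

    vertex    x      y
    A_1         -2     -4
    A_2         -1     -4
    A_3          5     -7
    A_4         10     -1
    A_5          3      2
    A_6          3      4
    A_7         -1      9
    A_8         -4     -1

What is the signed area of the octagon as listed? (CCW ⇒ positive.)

Apply the shoelace (surveyor's) formula: 2A = Σ (x_i·y_{i+1} − x_{i+1}·y_i), indices taken mod 8.
A_1→A_2: (-2)(-4) − (-1)(-4) = 4
A_2→A_3: (-1)(-7) − (5)(-4) = 27
A_3→A_4: (5)(-1) − (10)(-7) = 65
A_4→A_5: (10)(2) − (3)(-1) = 23
A_5→A_6: (3)(4) − (3)(2) = 6
A_6→A_7: (3)(9) − (-1)(4) = 31
A_7→A_8: (-1)(-1) − (-4)(9) = 37
A_8→A_1: (-4)(-4) − (-2)(-1) = 14
Σ = 207
Signed area = Σ/2 = 103.5 (positive ⇒ counter-clockwise traversal).

103.5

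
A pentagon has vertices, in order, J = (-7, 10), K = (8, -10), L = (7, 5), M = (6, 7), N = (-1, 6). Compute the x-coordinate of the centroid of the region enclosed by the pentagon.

Apply the surveyor's formula. First the cross-terms c_i = x_i·y_{i+1} − x_{i+1}·y_i:
  -10, 110, 19, 43, 32  ⇒  2A = 194, A = 97.
Then Σ (x_i + x_{i+1})·c_i = 1846, so x̄ = 1846 / (6·97) = 923/291.

923/291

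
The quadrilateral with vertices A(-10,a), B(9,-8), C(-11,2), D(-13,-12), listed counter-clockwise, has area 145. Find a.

-11

Write out the shoelace sum; only the two edges meeting at A involve a:
2·Area = [((-13)·a − (-10)·(-12)) + ((-10)·(-8) − 9·a)] + 88
       = -22·a + 48 = 290
⇒ a = -11.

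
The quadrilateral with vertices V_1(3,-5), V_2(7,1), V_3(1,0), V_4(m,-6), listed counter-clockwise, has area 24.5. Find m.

The doubled signed area Σ (x_i y_{i+1} − x_{i+1} y_i) is linear in m.
With m=0 it equals 49; the coefficient of m is -5 (from the two edges through V_4).
So -5·m + 49 = 2·24.5 = 49 ⇒ m = 0.

0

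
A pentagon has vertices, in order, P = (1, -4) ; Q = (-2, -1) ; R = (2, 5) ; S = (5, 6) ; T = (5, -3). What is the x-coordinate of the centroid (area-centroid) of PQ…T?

317/138

Apply Gauss's area formula. First the cross-terms c_i = x_i·y_{i+1} − x_{i+1}·y_i:
  -9, -8, -13, -45, -17  ⇒  2A = -92, A = -46.
Then Σ (x_i + x_{i+1})·c_i = -634, so x̄ = -634 / (6·(-46)) = 317/138.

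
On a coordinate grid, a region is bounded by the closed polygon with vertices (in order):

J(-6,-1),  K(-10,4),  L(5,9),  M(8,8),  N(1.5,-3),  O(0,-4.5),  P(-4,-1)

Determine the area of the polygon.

Cross-terms: -34, -110, -32, -36, -6.75, -18, -2  ⇒  Σ = -238.75
Area = |Σ|/2 = 119.375.

119.375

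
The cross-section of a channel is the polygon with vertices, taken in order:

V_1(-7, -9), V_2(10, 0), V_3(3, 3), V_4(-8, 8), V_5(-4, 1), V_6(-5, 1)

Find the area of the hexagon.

122.5

Apply the shoelace formula: 2A = Σ (x_i·y_{i+1} − x_{i+1}·y_i), indices taken mod 6.
Σ = (90) + (30) + (48) + (24) + (1) + (52) = 245
Area = |Σ|/2 = 122.5.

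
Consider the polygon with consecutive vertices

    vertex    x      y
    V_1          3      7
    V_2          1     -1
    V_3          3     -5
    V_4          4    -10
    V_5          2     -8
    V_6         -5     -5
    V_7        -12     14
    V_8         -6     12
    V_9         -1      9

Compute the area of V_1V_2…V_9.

Cross-terms: -10, -2, -10, -12, -50, -130, -60, -42, -34  ⇒  Σ = -350
Area = |Σ|/2 = 175.

175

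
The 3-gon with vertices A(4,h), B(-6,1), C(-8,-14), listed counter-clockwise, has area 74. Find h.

The doubled signed area Σ (x_i y_{i+1} − x_{i+1} y_i) is linear in h.
With h=0 it equals 152; the coefficient of h is -2 (from the two edges through A).
So -2·h + 152 = 2·74 = 148 ⇒ h = 2.

2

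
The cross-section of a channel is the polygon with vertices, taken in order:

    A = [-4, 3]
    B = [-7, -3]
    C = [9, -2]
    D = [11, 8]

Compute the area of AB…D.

116.5

Apply the shoelace (surveyor's) formula: 2A = Σ (x_i·y_{i+1} − x_{i+1}·y_i), indices taken mod 4.
A→B: (-4)(-3) − (-7)(3) = 33
B→C: (-7)(-2) − (9)(-3) = 41
C→D: (9)(8) − (11)(-2) = 94
D→A: (11)(3) − (-4)(8) = 65
Σ = 233
Area = |Σ|/2 = 116.5.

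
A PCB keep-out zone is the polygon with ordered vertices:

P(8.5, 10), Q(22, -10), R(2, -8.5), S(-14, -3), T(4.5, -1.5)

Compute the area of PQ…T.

252.375

P→Q: (8.5)(-10) − (22)(10) = -305
Q→R: (22)(-8.5) − (2)(-10) = -167
R→S: (2)(-3) − (-14)(-8.5) = -125
S→T: (-14)(-1.5) − (4.5)(-3) = 34.5
T→P: (4.5)(10) − (8.5)(-1.5) = 57.75
Σ = -504.75
Area = |Σ|/2 = 252.375.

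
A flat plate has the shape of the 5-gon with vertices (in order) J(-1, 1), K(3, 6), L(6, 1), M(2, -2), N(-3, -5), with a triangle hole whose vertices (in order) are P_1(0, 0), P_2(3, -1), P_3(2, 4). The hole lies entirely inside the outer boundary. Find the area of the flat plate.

Outer boundary:
Σ = (-9) + (-33) + (-14) + (-16) + (-8) = -80
Area = |Σ|/2 = 40.
Hole:
Σ = (0) + (14) + (0) = 14
Area = |Σ|/2 = 7.
Net area = 40 − 7 = 33.

33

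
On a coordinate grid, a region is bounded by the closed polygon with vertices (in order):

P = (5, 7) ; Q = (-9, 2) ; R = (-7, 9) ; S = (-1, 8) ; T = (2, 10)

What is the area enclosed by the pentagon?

51.5

Apply the shoelace (surveyor's) formula: 2A = Σ (x_i·y_{i+1} − x_{i+1}·y_i), indices taken mod 5.
Cross-terms: 73, -67, -47, -26, -36  ⇒  Σ = -103
Area = |Σ|/2 = 51.5.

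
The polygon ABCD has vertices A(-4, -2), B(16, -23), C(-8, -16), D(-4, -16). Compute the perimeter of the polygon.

|AB| = √((20)² + (-21)²) = √841 = 29
|BC| = √((-24)² + (7)²) = √625 = 25
|CD| = √((4)² + (0)²) = √16 = 4
|DA| = √((0)² + (14)²) = √196 = 14
Perimeter = 29 + 25 + 4 + 14 = 72.

72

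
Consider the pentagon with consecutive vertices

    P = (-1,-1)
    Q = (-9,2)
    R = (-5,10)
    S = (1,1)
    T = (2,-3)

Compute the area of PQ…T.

Apply the shoelace (surveyor's) formula: 2A = Σ (x_i·y_{i+1} − x_{i+1}·y_i), indices taken mod 5.
Cross-terms: -11, -80, -15, -5, -5  ⇒  Σ = -116
Area = |Σ|/2 = 58.

58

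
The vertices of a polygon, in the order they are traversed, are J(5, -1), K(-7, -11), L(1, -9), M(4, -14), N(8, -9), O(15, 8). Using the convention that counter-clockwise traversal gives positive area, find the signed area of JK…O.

127

Apply Gauss's area formula: 2A = Σ (x_i·y_{i+1} − x_{i+1}·y_i), indices taken mod 6.
Σ = (-62) + (74) + (22) + (76) + (199) + (-55) = 254
Signed area = Σ/2 = 127 (positive ⇒ counter-clockwise traversal).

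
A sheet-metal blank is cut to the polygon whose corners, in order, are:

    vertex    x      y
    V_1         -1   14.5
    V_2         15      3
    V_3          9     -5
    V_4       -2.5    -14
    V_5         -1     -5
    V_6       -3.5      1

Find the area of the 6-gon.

265.375

Cross-terms: -220.5, -102, -138.5, -1.5, -18.5, -49.75  ⇒  Σ = -530.75
Area = |Σ|/2 = 265.375.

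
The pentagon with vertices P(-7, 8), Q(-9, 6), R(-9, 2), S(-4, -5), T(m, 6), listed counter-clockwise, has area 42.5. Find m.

-4

Write out the shoelace sum; only the two edges meeting at T involve m:
2·Area = [((-4)·6 − m·(-5)) + (m·8 − (-7)·6)] + 119
       = 13·m + 137 = 85
⇒ m = -4.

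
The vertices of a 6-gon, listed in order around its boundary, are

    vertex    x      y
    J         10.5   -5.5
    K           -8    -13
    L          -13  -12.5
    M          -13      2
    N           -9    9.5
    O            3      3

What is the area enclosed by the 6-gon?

323.5

Cross-terms: -180.5, -69, -188.5, -105.5, -55.5, -48  ⇒  Σ = -647
Area = |Σ|/2 = 323.5.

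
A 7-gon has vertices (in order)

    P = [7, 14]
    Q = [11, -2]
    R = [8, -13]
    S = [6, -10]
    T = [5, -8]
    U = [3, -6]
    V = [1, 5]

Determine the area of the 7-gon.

150.5

Apply the surveyor's formula: 2A = Σ (x_i·y_{i+1} − x_{i+1}·y_i), indices taken mod 7.
Σ = (-168) + (-127) + (-2) + (2) + (-6) + (21) + (-21) = -301
Area = |Σ|/2 = 150.5.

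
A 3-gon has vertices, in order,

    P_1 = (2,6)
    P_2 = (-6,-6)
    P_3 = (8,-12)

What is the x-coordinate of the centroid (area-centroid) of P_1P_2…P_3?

4/3

Apply the shoelace (surveyor's) formula. First the cross-terms c_i = x_i·y_{i+1} − x_{i+1}·y_i:
  24, 120, 72  ⇒  2A = 216, A = 108.
Then Σ (x_i + x_{i+1})·c_i = 864, so x̄ = 864 / (6·108) = 4/3.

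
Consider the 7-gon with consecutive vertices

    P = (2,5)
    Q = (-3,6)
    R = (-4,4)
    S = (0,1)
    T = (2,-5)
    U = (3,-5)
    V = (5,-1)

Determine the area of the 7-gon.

43.5

Apply the shoelace (surveyor's) formula: 2A = Σ (x_i·y_{i+1} − x_{i+1}·y_i), indices taken mod 7.
Σ = (27) + (12) + (-4) + (-2) + (5) + (22) + (27) = 87
Area = |Σ|/2 = 43.5.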